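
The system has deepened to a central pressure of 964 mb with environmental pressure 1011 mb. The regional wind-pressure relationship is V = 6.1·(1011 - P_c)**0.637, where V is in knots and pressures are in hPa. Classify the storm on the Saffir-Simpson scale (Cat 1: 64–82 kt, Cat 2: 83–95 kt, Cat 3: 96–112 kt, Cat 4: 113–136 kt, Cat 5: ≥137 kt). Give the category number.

1

ΔP = 1011 − 964 = 47 mb.
V ≈ 6.1 × 47^0.637 = 6.1 × 11.62 ≈ 71 kt.
71 kt falls in the Category 1 band.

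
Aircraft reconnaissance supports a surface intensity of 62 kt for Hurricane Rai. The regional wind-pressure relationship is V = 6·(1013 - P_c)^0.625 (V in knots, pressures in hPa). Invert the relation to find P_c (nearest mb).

ΔP = (V / 6)^(1/0.625) = (62/6)^1.600.
62/6 = 10.333; 10.333^1.600 ≈ 41.96 mb.
P_c = 1013 − 41.96 = 971.04 ≈ 971 mb.

971 mb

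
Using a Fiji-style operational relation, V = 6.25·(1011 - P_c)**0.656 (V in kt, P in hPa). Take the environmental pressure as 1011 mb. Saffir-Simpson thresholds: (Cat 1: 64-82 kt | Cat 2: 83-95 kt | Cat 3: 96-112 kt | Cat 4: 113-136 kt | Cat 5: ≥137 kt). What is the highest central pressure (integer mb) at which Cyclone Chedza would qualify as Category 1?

976 mb

Category 1 begins at V = 64 kt.
Required ΔP = (64/6.25)^(1/0.656) = 10.240^1.524 ≈ 34.68 mb.
P_c ≤ 1011 − 34.68 = 976.32, so the highest integer P_c is 976 mb.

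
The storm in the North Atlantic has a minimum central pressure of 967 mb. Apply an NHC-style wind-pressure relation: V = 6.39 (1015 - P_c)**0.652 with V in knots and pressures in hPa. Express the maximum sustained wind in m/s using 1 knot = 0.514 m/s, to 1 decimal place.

41.0 m/s

ΔP = 1015 − 967 = 48 mb.
V ≈ 6.39 × 48^0.652 = 6.39 × 12.479 ≈ 79.739 kt.
79.739 × 0.514 ≈ 40.99 m/s → 41.0 m/s.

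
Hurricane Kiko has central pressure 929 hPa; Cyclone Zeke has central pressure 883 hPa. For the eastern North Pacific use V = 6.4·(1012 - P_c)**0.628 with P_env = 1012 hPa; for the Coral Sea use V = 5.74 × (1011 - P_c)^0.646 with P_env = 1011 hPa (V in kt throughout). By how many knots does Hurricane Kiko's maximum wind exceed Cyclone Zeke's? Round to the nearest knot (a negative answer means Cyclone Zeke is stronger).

Hurricane Kiko: ΔP = 83; V ≈ 6.4 × 83^0.628 ≈ 102.65 kt.
Cyclone Zeke: ΔP = 128; V ≈ 5.74 × 128^0.646 ≈ 131.88 kt.
Difference ≈ 102.65 − 131.88 = -29.23 → -29 kt.

-29 kt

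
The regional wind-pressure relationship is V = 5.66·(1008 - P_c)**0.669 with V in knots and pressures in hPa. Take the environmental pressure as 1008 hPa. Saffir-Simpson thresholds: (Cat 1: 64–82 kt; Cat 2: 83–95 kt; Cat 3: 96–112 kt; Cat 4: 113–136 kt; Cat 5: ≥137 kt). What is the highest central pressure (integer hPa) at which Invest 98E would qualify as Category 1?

Category 1 begins at V = 64 kt.
Required ΔP = (64/5.66)^(1/0.669) = 11.307^1.495 ≈ 37.54 hPa.
P_c ≤ 1008 − 37.54 = 970.46, so the highest integer P_c is 970 hPa.

970 hPa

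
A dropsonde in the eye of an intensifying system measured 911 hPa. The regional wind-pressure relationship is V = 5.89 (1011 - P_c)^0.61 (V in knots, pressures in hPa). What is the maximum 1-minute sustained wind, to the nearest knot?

98 kt

ΔP = 1011 − 911 = 100 hPa.
100^0.61 ≈ 16.596.
V ≈ 5.89 × 16.596 ≈ 97.7 kt.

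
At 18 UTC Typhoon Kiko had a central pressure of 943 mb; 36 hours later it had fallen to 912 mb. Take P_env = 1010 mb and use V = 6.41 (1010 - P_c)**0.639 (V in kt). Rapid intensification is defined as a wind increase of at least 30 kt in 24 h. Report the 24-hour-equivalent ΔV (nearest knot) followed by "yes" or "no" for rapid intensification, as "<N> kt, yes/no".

17 kt, no

V₁: ΔP = 67, V ≈ 6.41 × 67^0.639 ≈ 94.13 kt.
V₂: ΔP = 98, V ≈ 6.41 × 98^0.639 ≈ 120.02 kt.
ΔV over 36 h = 25.89 kt → 24 h equivalent = 25.89 × 24/36 ≈ 17.26 kt.
17 kt < 30 kt ⇒ not rapid intensification.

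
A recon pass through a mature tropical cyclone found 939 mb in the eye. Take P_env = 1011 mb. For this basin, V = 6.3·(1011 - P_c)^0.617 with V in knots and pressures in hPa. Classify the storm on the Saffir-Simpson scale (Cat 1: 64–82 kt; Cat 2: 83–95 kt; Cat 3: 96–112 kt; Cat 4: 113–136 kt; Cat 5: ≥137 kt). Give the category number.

ΔP = 1011 − 939 = 72 mb.
V ≈ 6.3 × 72^0.617 = 6.3 × 14.00 ≈ 88 kt.
88 kt falls in the Category 2 band.

2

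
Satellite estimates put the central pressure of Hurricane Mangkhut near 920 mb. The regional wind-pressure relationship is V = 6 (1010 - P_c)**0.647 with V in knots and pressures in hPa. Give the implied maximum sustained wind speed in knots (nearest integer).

ΔP = 1010 − 920 = 90 mb.
90^0.647 ≈ 18.382.
V ≈ 6 × 18.382 ≈ 110.3 kt.

110 kt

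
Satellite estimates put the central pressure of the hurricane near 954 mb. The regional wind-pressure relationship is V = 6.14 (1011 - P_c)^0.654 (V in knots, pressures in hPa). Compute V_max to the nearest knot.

ΔP = 1011 − 954 = 57 mb.
57^0.654 ≈ 14.072.
V ≈ 6.14 × 14.072 ≈ 86.4 kt.

86 kt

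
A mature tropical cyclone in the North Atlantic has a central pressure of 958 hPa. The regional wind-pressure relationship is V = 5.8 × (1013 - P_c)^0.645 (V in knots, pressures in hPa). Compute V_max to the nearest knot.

77 kt

ΔP = 1013 − 958 = 55 hPa.
55^0.645 ≈ 13.260.
V ≈ 5.8 × 13.260 ≈ 76.9 kt.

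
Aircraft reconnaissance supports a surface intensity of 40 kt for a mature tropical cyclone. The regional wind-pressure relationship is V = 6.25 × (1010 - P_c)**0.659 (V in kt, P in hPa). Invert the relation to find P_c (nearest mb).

993 mb

ΔP = (V / 6.25)^(1/0.659) = (40/6.25)^1.517.
40/6.25 = 6.400; 6.400^1.517 ≈ 16.72 mb.
P_c = 1010 − 16.72 = 993.28 ≈ 993 mb.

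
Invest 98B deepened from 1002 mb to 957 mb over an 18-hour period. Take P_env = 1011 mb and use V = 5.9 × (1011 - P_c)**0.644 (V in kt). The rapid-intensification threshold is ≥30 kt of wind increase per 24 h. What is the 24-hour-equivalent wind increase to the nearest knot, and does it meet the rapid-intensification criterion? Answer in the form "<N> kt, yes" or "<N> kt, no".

70 kt, yes

V₁: ΔP = 9, V ≈ 5.9 × 9^0.644 ≈ 24.29 kt.
V₂: ΔP = 54, V ≈ 5.9 × 54^0.644 ≈ 77.00 kt.
ΔV over 18 h = 52.71 kt → 24 h equivalent = 52.71 × 24/18 ≈ 70.28 kt.
70 kt ≥ 30 kt ⇒ rapid intensification.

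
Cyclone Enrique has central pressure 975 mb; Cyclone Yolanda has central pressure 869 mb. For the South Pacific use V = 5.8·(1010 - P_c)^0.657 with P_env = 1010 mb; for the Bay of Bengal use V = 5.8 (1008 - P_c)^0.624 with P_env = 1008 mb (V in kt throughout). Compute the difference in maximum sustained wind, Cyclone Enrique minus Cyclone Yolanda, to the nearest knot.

Cyclone Enrique: ΔP = 35; V ≈ 5.8 × 35^0.657 ≈ 59.96 kt.
Cyclone Yolanda: ΔP = 139; V ≈ 5.8 × 139^0.624 ≈ 126.09 kt.
Difference ≈ 59.96 − 126.09 = -66.13 → -66 kt.

-66 kt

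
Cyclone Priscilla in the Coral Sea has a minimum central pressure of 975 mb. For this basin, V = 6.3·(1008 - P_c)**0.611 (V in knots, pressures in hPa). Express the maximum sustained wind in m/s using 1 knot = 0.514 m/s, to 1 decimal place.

27.4 m/s

ΔP = 1008 − 975 = 33 mb.
V ≈ 6.3 × 33^0.611 = 6.3 × 8.469 ≈ 53.352 kt.
53.352 × 0.514 ≈ 27.42 m/s → 27.4 m/s.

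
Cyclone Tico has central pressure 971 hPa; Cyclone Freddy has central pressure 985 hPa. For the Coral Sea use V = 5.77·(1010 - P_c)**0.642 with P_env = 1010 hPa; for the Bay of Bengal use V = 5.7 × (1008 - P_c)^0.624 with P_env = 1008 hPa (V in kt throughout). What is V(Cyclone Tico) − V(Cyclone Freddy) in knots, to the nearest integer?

20 kt

Cyclone Tico: ΔP = 39; V ≈ 5.77 × 39^0.642 ≈ 60.62 kt.
Cyclone Freddy: ΔP = 23; V ≈ 5.7 × 23^0.624 ≈ 40.33 kt.
Difference ≈ 60.62 − 40.33 = 20.29 → 20 kt.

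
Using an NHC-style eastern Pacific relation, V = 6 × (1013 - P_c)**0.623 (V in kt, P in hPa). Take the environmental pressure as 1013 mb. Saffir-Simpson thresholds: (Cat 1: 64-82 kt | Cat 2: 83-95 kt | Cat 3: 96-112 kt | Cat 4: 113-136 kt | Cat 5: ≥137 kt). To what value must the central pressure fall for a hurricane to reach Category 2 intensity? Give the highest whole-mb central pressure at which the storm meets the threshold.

Category 2 begins at V = 83 kt.
Required ΔP = (83/6)^(1/0.623) = 13.833^1.605 ≈ 67.82 mb.
P_c ≤ 1013 − 67.82 = 945.18, so the highest integer P_c is 945 mb.

945 mb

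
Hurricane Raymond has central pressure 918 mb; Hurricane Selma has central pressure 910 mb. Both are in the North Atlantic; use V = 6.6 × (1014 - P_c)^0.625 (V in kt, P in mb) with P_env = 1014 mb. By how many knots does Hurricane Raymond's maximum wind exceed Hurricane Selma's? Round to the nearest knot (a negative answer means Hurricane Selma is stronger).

Hurricane Raymond: ΔP = 96; V ≈ 6.6 × 96^0.625 ≈ 114.41 kt.
Hurricane Selma: ΔP = 104; V ≈ 6.6 × 104^0.625 ≈ 120.28 kt.
Difference ≈ 114.41 − 120.28 = -5.87 → -6 kt.

-6 kt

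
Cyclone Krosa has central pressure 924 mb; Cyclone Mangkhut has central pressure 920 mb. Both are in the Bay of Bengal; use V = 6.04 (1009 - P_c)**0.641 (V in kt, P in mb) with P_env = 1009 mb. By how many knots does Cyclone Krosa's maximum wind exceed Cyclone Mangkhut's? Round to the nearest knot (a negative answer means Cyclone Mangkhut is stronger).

Cyclone Krosa: ΔP = 85; V ≈ 6.04 × 85^0.641 ≈ 104.18 kt.
Cyclone Mangkhut: ΔP = 89; V ≈ 6.04 × 89^0.641 ≈ 107.30 kt.
Difference ≈ 104.18 − 107.30 = -3.12 → -3 kt.

-3 kt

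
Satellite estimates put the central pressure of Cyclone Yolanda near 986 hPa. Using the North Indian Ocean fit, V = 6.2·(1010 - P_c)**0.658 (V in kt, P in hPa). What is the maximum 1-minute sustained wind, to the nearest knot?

50 kt

ΔP = 1010 − 986 = 24 hPa.
24^0.658 ≈ 8.094.
V ≈ 6.2 × 8.094 ≈ 50.2 kt.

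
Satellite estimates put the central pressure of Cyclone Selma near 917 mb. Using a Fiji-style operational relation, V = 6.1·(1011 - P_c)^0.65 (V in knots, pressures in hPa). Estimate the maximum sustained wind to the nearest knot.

117 kt

ΔP = 1011 − 917 = 94 mb.
94^0.65 ≈ 19.166.
V ≈ 6.1 × 19.166 ≈ 116.9 kt.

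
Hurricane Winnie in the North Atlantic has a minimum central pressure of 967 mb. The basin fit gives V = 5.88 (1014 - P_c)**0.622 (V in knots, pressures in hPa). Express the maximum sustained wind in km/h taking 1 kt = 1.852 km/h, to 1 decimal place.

ΔP = 1014 − 967 = 47 mb.
V ≈ 5.88 × 47^0.622 = 5.88 × 10.966 ≈ 64.480 kt.
64.480 × 1.852 ≈ 119.42 km/h → 119.4 km/h.

119.4 km/h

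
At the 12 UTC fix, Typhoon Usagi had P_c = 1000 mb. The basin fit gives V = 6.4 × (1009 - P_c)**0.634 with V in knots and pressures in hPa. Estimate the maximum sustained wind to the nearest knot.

ΔP = 1009 − 1000 = 9 mb.
9^0.634 ≈ 4.027.
V ≈ 6.4 × 4.027 ≈ 25.8 kt.

26 kt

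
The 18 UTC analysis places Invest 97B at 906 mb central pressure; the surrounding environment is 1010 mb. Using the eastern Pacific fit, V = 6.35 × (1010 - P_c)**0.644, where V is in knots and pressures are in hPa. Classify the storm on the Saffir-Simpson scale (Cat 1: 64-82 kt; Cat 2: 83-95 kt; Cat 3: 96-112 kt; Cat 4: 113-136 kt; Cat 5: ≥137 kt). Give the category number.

4

ΔP = 1010 − 906 = 104 mb.
V ≈ 6.35 × 104^0.644 = 6.35 × 19.91 ≈ 126 kt.
126 kt falls in the Category 4 band.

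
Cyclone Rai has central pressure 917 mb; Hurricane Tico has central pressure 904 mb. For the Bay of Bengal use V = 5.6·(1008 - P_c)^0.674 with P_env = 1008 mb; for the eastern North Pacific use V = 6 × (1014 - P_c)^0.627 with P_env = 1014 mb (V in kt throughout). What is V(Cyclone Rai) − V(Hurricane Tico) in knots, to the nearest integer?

3 kt

Cyclone Rai: ΔP = 91; V ≈ 5.6 × 91^0.674 ≈ 117.11 kt.
Hurricane Tico: ΔP = 110; V ≈ 6 × 110^0.627 ≈ 114.32 kt.
Difference ≈ 117.11 − 114.32 = 2.79 → 3 kt.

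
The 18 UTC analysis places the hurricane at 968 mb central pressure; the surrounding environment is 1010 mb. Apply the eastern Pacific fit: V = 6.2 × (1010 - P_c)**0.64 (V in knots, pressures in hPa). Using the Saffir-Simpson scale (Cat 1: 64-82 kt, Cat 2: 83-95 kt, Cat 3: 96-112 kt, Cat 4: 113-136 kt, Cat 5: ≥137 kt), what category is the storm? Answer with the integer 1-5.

ΔP = 1010 − 968 = 42 mb.
V ≈ 6.2 × 42^0.64 = 6.2 × 10.94 ≈ 68 kt.
68 kt falls in the Category 1 band.

1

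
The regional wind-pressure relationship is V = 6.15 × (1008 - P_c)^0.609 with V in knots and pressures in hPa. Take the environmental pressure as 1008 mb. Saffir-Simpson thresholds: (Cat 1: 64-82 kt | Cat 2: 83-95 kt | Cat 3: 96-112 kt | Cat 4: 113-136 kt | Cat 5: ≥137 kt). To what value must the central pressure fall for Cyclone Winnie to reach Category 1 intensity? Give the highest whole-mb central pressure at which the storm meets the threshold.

961 mb

Category 1 begins at V = 64 kt.
Required ΔP = (64/6.15)^(1/0.609) = 10.407^1.642 ≈ 46.82 mb.
P_c ≤ 1008 − 46.82 = 961.18, so the highest integer P_c is 961 mb.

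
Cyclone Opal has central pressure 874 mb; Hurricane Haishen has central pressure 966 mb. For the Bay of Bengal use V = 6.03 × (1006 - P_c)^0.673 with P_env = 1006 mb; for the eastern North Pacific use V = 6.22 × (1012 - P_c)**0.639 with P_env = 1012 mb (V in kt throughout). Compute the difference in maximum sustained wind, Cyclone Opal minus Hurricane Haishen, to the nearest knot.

89 kt

Cyclone Opal: ΔP = 132; V ≈ 6.03 × 132^0.673 ≈ 161.24 kt.
Hurricane Haishen: ΔP = 46; V ≈ 6.22 × 46^0.639 ≈ 71.83 kt.
Difference ≈ 161.24 − 71.83 = 89.41 → 89 kt.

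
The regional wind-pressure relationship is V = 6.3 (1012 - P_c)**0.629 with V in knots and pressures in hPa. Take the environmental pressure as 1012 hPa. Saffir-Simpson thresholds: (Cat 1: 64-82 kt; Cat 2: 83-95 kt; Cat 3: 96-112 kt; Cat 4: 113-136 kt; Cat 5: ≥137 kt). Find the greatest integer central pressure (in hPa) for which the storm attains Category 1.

972 hPa

Category 1 begins at V = 64 kt.
Required ΔP = (64/6.3)^(1/0.629) = 10.159^1.590 ≈ 39.87 hPa.
P_c ≤ 1012 − 39.87 = 972.13, so the highest integer P_c is 972 hPa.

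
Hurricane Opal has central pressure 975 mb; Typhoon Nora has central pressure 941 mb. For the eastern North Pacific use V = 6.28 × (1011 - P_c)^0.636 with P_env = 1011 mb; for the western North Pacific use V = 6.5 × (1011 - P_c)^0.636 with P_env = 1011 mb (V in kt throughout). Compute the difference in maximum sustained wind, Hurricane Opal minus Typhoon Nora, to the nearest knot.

Hurricane Opal: ΔP = 36; V ≈ 6.28 × 36^0.636 ≈ 61.34 kt.
Typhoon Nora: ΔP = 70; V ≈ 6.5 × 70^0.636 ≈ 96.92 kt.
Difference ≈ 61.34 − 96.92 = -35.58 → -36 kt.

-36 kt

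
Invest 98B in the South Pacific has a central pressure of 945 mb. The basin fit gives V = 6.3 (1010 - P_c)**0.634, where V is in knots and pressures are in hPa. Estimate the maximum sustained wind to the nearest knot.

89 kt

ΔP = 1010 − 945 = 65 mb.
65^0.634 ≈ 14.105.
V ≈ 6.3 × 14.105 ≈ 88.9 kt.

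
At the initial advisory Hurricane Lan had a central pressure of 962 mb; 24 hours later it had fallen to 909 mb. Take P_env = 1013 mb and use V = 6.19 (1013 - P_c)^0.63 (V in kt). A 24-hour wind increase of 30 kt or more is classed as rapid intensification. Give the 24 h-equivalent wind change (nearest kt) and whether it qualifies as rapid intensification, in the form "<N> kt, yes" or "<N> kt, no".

42 kt, yes

V₁: ΔP = 51, V ≈ 6.19 × 51^0.63 ≈ 73.70 kt.
V₂: ΔP = 104, V ≈ 6.19 × 104^0.63 ≈ 115.46 kt.
ΔV over 24 h = 41.76 kt → 24 h equivalent = 41.76 × 24/24 ≈ 41.76 kt.
42 kt ≥ 30 kt ⇒ rapid intensification.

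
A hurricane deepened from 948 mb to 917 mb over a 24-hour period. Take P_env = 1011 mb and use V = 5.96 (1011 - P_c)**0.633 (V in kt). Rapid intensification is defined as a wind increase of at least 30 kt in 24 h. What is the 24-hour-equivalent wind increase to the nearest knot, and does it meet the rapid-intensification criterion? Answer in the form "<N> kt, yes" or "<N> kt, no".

V₁: ΔP = 63, V ≈ 5.96 × 63^0.633 ≈ 82.08 kt.
V₂: ΔP = 94, V ≈ 5.96 × 94^0.633 ≈ 105.74 kt.
ΔV over 24 h = 23.66 kt → 24 h equivalent = 23.66 × 24/24 ≈ 23.66 kt.
24 kt < 30 kt ⇒ not rapid intensification.

24 kt, no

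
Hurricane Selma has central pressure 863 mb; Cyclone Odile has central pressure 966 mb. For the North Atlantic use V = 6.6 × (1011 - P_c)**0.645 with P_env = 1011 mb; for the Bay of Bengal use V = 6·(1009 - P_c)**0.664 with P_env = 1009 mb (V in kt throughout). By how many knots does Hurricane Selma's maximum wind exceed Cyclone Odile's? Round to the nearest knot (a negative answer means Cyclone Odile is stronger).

Hurricane Selma: ΔP = 148; V ≈ 6.6 × 148^0.645 ≈ 165.72 kt.
Cyclone Odile: ΔP = 43; V ≈ 6 × 43^0.664 ≈ 72.91 kt.
Difference ≈ 165.72 − 72.91 = 92.81 → 93 kt.

93 kt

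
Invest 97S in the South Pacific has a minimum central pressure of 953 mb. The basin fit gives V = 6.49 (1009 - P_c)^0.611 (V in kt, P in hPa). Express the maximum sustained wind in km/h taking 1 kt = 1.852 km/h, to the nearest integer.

141 km/h

ΔP = 1009 − 953 = 56 mb.
V ≈ 6.49 × 56^0.611 = 6.49 × 11.699 ≈ 75.925 kt.
75.925 × 1.852 ≈ 140.61 km/h → 141 km/h.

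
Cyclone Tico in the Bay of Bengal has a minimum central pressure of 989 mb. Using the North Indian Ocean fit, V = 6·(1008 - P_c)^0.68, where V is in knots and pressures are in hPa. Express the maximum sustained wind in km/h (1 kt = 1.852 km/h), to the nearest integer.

ΔP = 1008 − 989 = 19 mb.
V ≈ 6 × 19^0.68 = 6 × 7.405 ≈ 44.433 kt.
44.433 × 1.852 ≈ 82.29 km/h → 82 km/h.

82 km/h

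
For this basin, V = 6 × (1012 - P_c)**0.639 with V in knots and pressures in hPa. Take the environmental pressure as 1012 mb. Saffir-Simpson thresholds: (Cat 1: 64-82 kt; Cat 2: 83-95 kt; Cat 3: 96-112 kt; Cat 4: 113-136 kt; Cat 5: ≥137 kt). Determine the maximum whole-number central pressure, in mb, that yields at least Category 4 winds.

Category 4 begins at V = 113 kt.
Required ΔP = (113/6)^(1/0.639) = 18.833^1.565 ≈ 98.90 mb.
P_c ≤ 1012 − 98.90 = 913.10, so the highest integer P_c is 913 mb.

913 mb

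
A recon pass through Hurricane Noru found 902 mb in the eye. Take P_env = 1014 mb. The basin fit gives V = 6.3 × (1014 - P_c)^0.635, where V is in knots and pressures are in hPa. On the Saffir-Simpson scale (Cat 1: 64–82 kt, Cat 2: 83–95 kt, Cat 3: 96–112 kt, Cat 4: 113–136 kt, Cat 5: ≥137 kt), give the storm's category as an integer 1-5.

ΔP = 1014 − 902 = 112 mb.
V ≈ 6.3 × 112^0.635 = 6.3 × 20.01 ≈ 126 kt.
126 kt falls in the Category 4 band.

4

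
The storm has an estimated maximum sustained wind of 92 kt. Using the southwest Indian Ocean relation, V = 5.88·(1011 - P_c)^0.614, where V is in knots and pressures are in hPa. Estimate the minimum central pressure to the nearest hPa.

923 hPa

ΔP = (V / 5.88)^(1/0.614) = (92/5.88)^1.629.
92/5.88 = 15.646; 15.646^1.629 ≈ 88.16 hPa.
P_c = 1011 − 88.16 = 922.84 ≈ 923 hPa.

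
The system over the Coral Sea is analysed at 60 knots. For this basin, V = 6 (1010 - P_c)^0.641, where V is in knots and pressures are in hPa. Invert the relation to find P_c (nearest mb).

974 mb

ΔP = (V / 6)^(1/0.641) = (60/6)^1.560.
60/6 = 10.000; 10.000^1.560 ≈ 36.31 mb.
P_c = 1010 − 36.31 = 973.69 ≈ 974 mb.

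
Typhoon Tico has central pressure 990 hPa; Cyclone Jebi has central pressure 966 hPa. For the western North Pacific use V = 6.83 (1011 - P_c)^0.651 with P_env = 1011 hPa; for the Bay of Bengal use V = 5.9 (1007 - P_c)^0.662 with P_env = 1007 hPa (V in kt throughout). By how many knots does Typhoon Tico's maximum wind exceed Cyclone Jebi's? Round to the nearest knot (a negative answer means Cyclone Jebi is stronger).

-19 kt

Typhoon Tico: ΔP = 21; V ≈ 6.83 × 21^0.651 ≈ 49.57 kt.
Cyclone Jebi: ΔP = 41; V ≈ 5.9 × 41^0.662 ≈ 68.95 kt.
Difference ≈ 49.57 − 68.95 = -19.38 → -19 kt.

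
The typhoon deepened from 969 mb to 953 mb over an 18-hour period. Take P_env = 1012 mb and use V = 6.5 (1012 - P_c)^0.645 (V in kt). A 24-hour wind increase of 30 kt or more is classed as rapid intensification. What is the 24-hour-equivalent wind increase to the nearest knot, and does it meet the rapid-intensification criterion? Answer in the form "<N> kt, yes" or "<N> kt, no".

V₁: ΔP = 43, V ≈ 6.5 × 43^0.645 ≈ 73.54 kt.
V₂: ΔP = 59, V ≈ 6.5 × 59^0.645 ≈ 90.18 kt.
ΔV over 18 h = 16.64 kt → 24 h equivalent = 16.64 × 24/18 ≈ 22.19 kt.
22 kt < 30 kt ⇒ not rapid intensification.

22 kt, no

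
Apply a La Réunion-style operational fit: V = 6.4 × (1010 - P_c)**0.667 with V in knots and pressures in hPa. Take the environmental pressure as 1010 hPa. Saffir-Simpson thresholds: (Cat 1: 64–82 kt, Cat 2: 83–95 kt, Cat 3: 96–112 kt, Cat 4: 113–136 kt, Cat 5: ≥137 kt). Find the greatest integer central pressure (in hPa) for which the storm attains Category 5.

Category 5 begins at V = 137 kt.
Required ΔP = (137/6.4)^(1/0.667) = 21.406^1.499 ≈ 98.81 hPa.
P_c ≤ 1010 − 98.81 = 911.19, so the highest integer P_c is 911 hPa.

911 hPa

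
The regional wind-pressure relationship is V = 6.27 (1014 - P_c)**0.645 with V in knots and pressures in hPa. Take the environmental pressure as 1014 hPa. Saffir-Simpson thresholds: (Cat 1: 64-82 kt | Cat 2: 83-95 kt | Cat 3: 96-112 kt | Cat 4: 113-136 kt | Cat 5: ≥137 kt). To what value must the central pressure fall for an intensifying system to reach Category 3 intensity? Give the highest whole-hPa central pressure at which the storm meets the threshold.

Category 3 begins at V = 96 kt.
Required ΔP = (96/6.27)^(1/0.645) = 15.311^1.550 ≈ 68.74 hPa.
P_c ≤ 1014 − 68.74 = 945.26, so the highest integer P_c is 945 hPa.

945 hPa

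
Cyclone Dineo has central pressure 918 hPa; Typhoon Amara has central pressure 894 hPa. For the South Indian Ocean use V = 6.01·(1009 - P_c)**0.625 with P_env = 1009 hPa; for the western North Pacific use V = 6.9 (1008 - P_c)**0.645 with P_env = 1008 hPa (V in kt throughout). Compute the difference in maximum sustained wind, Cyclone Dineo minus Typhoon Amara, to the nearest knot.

Cyclone Dineo: ΔP = 91; V ≈ 6.01 × 91^0.625 ≈ 100.76 kt.
Typhoon Amara: ΔP = 114; V ≈ 6.9 × 114^0.645 ≈ 146.40 kt.
Difference ≈ 100.76 − 146.40 = -45.64 → -46 kt.

-46 kt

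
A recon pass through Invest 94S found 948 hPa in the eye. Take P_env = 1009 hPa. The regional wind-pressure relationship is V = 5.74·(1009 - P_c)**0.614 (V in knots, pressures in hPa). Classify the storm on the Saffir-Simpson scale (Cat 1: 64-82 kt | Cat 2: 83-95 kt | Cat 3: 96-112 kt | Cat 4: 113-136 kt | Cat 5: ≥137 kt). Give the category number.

1

ΔP = 1009 − 948 = 61 hPa.
V ≈ 5.74 × 61^0.614 = 5.74 × 12.48 ≈ 72 kt.
72 kt falls in the Category 1 band.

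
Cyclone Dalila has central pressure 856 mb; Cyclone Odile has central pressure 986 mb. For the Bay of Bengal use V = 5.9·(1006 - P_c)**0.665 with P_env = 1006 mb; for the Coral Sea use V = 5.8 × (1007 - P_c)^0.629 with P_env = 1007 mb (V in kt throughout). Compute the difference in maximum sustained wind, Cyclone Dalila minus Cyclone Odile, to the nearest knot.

126 kt

Cyclone Dalila: ΔP = 150; V ≈ 5.9 × 150^0.665 ≈ 165.18 kt.
Cyclone Odile: ΔP = 21; V ≈ 5.8 × 21^0.629 ≈ 39.36 kt.
Difference ≈ 165.18 − 39.36 = 125.82 → 126 kt.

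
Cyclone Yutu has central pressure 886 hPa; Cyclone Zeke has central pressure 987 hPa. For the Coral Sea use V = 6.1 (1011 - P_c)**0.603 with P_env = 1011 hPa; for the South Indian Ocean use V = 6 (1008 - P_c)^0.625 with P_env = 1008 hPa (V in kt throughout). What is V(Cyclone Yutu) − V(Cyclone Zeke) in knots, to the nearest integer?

72 kt

Cyclone Yutu: ΔP = 125; V ≈ 6.1 × 125^0.603 ≈ 112.14 kt.
Cyclone Zeke: ΔP = 21; V ≈ 6 × 21^0.625 ≈ 40.23 kt.
Difference ≈ 112.14 − 40.23 = 71.91 → 72 kt.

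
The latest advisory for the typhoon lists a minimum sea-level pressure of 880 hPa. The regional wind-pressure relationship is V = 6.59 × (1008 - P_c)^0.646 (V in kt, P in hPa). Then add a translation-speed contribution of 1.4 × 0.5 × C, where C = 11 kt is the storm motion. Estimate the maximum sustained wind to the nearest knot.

ΔP = 1008 − 880 = 128 hPa.
128^0.646 ≈ 22.975.
V ≈ 6.59 × 22.975 ≈ 151.4 kt.
Translation term: 1.4 × 0.5 × 11 = 7.7 kt.
Corrected V ≈ 159.1 kt → 159 kt.

159 kt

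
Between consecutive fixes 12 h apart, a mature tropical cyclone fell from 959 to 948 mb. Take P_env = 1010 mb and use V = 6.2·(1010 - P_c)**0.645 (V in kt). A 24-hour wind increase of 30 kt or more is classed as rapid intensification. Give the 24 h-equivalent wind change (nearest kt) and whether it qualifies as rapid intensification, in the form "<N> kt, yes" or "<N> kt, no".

21 kt, no

V₁: ΔP = 51, V ≈ 6.2 × 51^0.645 ≈ 78.30 kt.
V₂: ΔP = 62, V ≈ 6.2 × 62^0.645 ≈ 88.81 kt.
ΔV over 12 h = 10.51 kt → 24 h equivalent = 10.51 × 24/12 ≈ 21.02 kt.
21 kt < 30 kt ⇒ not rapid intensification.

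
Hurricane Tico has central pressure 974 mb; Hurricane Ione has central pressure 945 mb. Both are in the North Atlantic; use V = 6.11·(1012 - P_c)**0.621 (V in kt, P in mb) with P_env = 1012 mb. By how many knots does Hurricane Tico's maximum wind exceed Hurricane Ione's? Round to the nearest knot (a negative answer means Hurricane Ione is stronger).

-25 kt

Hurricane Tico: ΔP = 38; V ≈ 6.11 × 38^0.621 ≈ 58.49 kt.
Hurricane Ione: ΔP = 67; V ≈ 6.11 × 67^0.621 ≈ 83.18 kt.
Difference ≈ 58.49 − 83.18 = -24.69 → -25 kt.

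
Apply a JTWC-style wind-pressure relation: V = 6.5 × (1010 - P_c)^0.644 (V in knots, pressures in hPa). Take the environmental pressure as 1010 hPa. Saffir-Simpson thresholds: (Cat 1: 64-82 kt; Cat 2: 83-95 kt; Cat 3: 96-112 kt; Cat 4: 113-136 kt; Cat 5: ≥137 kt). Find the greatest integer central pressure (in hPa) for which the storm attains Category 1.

Category 1 begins at V = 64 kt.
Required ΔP = (64/6.5)^(1/0.644) = 9.846^1.553 ≈ 34.86 hPa.
P_c ≤ 1010 − 34.86 = 975.14, so the highest integer P_c is 975 hPa.

975 hPa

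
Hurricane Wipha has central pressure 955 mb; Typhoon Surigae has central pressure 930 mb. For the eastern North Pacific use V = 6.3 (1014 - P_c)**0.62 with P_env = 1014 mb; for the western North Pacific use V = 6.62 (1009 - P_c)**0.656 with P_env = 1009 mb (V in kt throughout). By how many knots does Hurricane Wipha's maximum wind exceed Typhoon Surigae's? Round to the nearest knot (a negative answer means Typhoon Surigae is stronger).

Hurricane Wipha: ΔP = 59; V ≈ 6.3 × 59^0.62 ≈ 78.93 kt.
Typhoon Surigae: ΔP = 79; V ≈ 6.62 × 79^0.656 ≈ 116.33 kt.
Difference ≈ 78.93 − 116.33 = -37.40 → -37 kt.

-37 kt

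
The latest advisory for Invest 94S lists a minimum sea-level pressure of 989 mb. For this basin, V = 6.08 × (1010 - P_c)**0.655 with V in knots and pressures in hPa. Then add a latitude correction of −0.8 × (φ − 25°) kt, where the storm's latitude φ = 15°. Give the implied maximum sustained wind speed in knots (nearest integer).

ΔP = 1010 − 989 = 21 mb.
21^0.655 ≈ 7.346.
V ≈ 6.08 × 7.346 ≈ 44.7 kt.
Latitude correction: −0.8 × (15 − 25) = 8 kt.
Corrected V ≈ 52.7 kt → 53 kt.

53 kt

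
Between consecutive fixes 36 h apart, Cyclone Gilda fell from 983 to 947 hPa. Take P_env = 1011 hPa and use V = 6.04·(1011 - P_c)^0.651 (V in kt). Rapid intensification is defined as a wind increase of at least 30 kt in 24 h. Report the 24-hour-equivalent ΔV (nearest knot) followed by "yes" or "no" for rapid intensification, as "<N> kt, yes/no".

V₁: ΔP = 28, V ≈ 6.04 × 28^0.651 ≈ 52.86 kt.
V₂: ΔP = 64, V ≈ 6.04 × 64^0.651 ≈ 90.54 kt.
ΔV over 36 h = 37.68 kt → 24 h equivalent = 37.68 × 24/36 ≈ 25.12 kt.
25 kt < 30 kt ⇒ not rapid intensification.

25 kt, no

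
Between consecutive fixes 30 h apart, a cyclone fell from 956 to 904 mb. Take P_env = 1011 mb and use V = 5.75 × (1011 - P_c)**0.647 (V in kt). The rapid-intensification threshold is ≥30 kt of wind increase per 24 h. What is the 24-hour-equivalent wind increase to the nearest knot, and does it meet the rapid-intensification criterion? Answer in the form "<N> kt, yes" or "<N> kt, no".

33 kt, yes

V₁: ΔP = 55, V ≈ 5.75 × 55^0.647 ≈ 76.86 kt.
V₂: ΔP = 107, V ≈ 5.75 × 107^0.647 ≈ 118.22 kt.
ΔV over 30 h = 41.36 kt → 24 h equivalent = 41.36 × 24/30 ≈ 33.09 kt.
33 kt ≥ 30 kt ⇒ rapid intensification.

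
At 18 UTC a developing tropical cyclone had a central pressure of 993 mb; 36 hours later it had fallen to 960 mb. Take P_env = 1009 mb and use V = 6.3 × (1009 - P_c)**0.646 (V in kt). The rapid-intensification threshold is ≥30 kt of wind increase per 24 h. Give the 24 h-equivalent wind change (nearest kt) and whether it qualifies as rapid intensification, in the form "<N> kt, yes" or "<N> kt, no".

V₁: ΔP = 16, V ≈ 6.3 × 16^0.646 ≈ 37.77 kt.
V₂: ΔP = 49, V ≈ 6.3 × 49^0.646 ≈ 77.84 kt.
ΔV over 36 h = 40.07 kt → 24 h equivalent = 40.07 × 24/36 ≈ 26.71 kt.
27 kt < 30 kt ⇒ not rapid intensification.

27 kt, no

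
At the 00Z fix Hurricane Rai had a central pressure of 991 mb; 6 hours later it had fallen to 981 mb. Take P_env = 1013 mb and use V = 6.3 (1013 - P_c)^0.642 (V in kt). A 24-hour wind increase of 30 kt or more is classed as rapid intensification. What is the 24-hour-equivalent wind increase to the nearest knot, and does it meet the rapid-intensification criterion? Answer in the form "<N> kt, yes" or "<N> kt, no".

V₁: ΔP = 22, V ≈ 6.3 × 22^0.642 ≈ 45.83 kt.
V₂: ΔP = 32, V ≈ 6.3 × 32^0.642 ≈ 58.30 kt.
ΔV over 6 h = 12.47 kt → 24 h equivalent = 12.47 × 24/6 ≈ 49.88 kt.
50 kt ≥ 30 kt ⇒ rapid intensification.

50 kt, yes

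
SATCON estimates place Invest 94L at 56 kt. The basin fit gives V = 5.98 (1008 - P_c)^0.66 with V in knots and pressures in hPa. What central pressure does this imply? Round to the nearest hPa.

ΔP = (V / 5.98)^(1/0.66) = (56/5.98)^1.515.
56/5.98 = 9.365; 9.365^1.515 ≈ 29.64 hPa.
P_c = 1008 − 29.64 = 978.36 ≈ 978 hPa.

978 hPa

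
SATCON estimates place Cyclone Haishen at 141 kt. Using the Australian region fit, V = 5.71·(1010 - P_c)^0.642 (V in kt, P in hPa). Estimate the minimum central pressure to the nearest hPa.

862 hPa

ΔP = (V / 5.71)^(1/0.642) = (141/5.71)^1.558.
141/5.71 = 24.694; 24.694^1.558 ≈ 147.62 hPa.
P_c = 1010 − 147.62 = 862.38 ≈ 862 hPa.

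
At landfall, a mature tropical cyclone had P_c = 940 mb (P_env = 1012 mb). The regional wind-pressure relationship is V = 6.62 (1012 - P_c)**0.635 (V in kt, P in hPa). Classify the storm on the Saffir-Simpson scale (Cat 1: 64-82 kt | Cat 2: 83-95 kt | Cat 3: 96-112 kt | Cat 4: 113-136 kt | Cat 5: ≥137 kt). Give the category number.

ΔP = 1012 − 940 = 72 mb.
V ≈ 6.62 × 72^0.635 = 6.62 × 15.11 ≈ 100 kt.
100 kt falls in the Category 3 band.

3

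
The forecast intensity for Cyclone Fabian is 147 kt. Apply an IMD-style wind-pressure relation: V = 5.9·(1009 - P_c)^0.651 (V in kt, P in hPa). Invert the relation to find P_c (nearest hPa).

ΔP = (V / 5.9)^(1/0.651) = (147/5.9)^1.536.
147/5.9 = 24.915; 24.915^1.536 ≈ 139.67 hPa.
P_c = 1009 − 139.67 = 869.33 ≈ 869 hPa.

869 hPa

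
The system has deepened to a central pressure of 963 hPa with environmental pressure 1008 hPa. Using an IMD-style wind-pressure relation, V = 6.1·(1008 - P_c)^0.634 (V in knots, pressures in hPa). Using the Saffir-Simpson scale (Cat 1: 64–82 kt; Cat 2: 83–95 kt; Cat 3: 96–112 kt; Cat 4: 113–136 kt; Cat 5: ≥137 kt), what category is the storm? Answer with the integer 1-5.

1

ΔP = 1008 − 963 = 45 hPa.
V ≈ 6.1 × 45^0.634 = 6.1 × 11.17 ≈ 68 kt.
68 kt falls in the Category 1 band.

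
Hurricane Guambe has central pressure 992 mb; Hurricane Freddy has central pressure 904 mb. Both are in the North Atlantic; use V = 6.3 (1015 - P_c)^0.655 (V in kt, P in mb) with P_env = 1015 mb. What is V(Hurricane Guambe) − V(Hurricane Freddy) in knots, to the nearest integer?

-89 kt

Hurricane Guambe: ΔP = 23; V ≈ 6.3 × 23^0.655 ≈ 49.12 kt.
Hurricane Freddy: ΔP = 111; V ≈ 6.3 × 111^0.655 ≈ 137.73 kt.
Difference ≈ 49.12 − 137.73 = -88.61 → -89 kt.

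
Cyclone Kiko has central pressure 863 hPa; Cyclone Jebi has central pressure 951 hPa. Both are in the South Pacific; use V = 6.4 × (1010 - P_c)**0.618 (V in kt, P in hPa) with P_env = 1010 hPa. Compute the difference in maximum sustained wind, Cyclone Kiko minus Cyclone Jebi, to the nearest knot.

Cyclone Kiko: ΔP = 147; V ≈ 6.4 × 147^0.618 ≈ 139.82 kt.
Cyclone Jebi: ΔP = 59; V ≈ 6.4 × 59^0.618 ≈ 79.54 kt.
Difference ≈ 139.82 − 79.54 = 60.28 → 60 kt.

60 kt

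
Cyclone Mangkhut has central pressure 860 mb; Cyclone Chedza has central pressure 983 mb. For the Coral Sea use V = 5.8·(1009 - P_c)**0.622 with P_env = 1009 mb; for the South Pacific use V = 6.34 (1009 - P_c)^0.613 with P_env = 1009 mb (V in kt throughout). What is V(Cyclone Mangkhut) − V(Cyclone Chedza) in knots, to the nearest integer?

Cyclone Mangkhut: ΔP = 149; V ≈ 5.8 × 149^0.622 ≈ 130.36 kt.
Cyclone Chedza: ΔP = 26; V ≈ 6.34 × 26^0.613 ≈ 46.72 kt.
Difference ≈ 130.36 − 46.72 = 83.64 → 84 kt.

84 kt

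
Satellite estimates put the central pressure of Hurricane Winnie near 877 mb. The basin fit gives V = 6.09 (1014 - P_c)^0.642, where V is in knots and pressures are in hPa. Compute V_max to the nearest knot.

143 kt

ΔP = 1014 − 877 = 137 mb.
137^0.642 ≈ 23.538.
V ≈ 6.09 × 23.538 ≈ 143.3 kt.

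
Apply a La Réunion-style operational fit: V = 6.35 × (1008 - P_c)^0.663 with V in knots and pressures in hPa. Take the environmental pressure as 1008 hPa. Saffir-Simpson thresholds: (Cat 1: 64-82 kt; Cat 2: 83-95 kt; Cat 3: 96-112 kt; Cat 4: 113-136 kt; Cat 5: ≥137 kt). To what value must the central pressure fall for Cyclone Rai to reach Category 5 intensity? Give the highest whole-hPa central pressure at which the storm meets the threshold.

905 hPa

Category 5 begins at V = 137 kt.
Required ΔP = (137/6.35)^(1/0.663) = 21.575^1.508 ≈ 102.80 hPa.
P_c ≤ 1008 − 102.80 = 905.20, so the highest integer P_c is 905 hPa.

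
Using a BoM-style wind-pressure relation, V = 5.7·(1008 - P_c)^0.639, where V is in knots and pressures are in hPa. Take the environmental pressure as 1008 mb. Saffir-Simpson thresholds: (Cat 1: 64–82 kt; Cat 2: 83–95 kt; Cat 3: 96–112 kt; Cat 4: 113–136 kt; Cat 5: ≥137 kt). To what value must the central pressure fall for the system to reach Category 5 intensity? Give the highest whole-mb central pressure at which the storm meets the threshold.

863 mb

Category 5 begins at V = 137 kt.
Required ΔP = (137/5.7)^(1/0.639) = 24.035^1.565 ≈ 144.86 mb.
P_c ≤ 1008 − 144.86 = 863.14, so the highest integer P_c is 863 mb.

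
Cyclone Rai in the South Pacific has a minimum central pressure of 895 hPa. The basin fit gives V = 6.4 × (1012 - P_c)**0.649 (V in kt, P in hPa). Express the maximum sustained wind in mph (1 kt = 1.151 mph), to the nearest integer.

ΔP = 1012 − 895 = 117 hPa.
V ≈ 6.4 × 117^0.649 = 6.4 × 21.991 ≈ 140.745 kt.
140.745 × 1.151 ≈ 162.00 mph → 162 mph.

162 mph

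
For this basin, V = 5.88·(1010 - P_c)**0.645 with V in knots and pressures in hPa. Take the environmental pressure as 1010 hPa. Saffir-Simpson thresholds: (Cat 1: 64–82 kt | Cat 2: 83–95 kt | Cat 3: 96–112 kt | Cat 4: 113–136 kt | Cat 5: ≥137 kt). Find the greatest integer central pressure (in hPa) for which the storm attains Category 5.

Category 5 begins at V = 137 kt.
Required ΔP = (137/5.88)^(1/0.645) = 23.299^1.550 ≈ 131.80 hPa.
P_c ≤ 1010 − 131.80 = 878.20, so the highest integer P_c is 878 hPa.

878 hPa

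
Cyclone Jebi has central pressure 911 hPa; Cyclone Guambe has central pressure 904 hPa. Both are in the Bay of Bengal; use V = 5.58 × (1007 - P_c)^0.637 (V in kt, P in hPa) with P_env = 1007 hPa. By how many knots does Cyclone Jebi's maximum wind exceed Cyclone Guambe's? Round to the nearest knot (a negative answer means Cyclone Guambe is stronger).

-5 kt

Cyclone Jebi: ΔP = 96; V ≈ 5.58 × 96^0.637 ≈ 102.17 kt.
Cyclone Guambe: ΔP = 103; V ≈ 5.58 × 103^0.637 ≈ 106.86 kt.
Difference ≈ 102.17 − 106.86 = -4.69 → -5 kt.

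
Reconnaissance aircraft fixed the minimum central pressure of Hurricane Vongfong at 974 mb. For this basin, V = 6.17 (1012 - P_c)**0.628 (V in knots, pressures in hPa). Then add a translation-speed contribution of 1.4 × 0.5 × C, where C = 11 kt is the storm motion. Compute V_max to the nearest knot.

68 kt

ΔP = 1012 − 974 = 38 mb.
38^0.628 ≈ 9.820.
V ≈ 6.17 × 9.820 ≈ 60.6 kt.
Translation term: 1.4 × 0.5 × 11 = 7.7 kt.
Corrected V ≈ 68.3 kt → 68 kt.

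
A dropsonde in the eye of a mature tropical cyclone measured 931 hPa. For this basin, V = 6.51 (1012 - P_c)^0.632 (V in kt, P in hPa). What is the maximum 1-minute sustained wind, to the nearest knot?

ΔP = 1012 − 931 = 81 hPa.
81^0.632 ≈ 16.075.
V ≈ 6.51 × 16.075 ≈ 104.7 kt.

105 kt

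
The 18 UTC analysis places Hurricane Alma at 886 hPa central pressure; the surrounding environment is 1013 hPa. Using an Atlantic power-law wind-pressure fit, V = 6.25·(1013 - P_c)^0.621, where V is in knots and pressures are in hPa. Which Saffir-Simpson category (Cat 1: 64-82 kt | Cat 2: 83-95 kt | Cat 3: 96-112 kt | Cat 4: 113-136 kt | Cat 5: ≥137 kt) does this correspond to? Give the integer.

ΔP = 1013 − 886 = 127 hPa.
V ≈ 6.25 × 127^0.621 = 6.25 × 20.25 ≈ 127 kt.
127 kt falls in the Category 4 band.

4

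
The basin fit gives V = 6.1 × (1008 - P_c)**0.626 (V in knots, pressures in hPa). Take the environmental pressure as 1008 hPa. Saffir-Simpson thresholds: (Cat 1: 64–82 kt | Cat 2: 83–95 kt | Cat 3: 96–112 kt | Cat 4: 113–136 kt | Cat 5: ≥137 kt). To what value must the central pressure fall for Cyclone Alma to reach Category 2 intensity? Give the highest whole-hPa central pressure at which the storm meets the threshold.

943 hPa

Category 2 begins at V = 83 kt.
Required ΔP = (83/6.1)^(1/0.626) = 13.607^1.597 ≈ 64.73 hPa.
P_c ≤ 1008 − 64.73 = 943.27, so the highest integer P_c is 943 hPa.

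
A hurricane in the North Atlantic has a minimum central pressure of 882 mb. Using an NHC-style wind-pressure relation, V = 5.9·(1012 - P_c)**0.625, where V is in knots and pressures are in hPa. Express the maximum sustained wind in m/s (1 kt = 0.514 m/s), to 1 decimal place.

63.5 m/s

ΔP = 1012 − 882 = 130 mb.
V ≈ 5.9 × 130^0.625 = 5.9 × 20.951 ≈ 123.614 kt.
123.614 × 0.514 ≈ 63.54 m/s → 63.5 m/s.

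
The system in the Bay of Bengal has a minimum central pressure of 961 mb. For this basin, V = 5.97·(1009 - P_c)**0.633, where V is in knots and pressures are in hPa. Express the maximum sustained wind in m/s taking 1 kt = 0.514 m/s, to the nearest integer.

ΔP = 1009 − 961 = 48 mb.
V ≈ 5.97 × 48^0.633 = 5.97 × 11.594 ≈ 69.215 kt.
69.215 × 0.514 ≈ 35.58 m/s → 36 m/s.

36 m/s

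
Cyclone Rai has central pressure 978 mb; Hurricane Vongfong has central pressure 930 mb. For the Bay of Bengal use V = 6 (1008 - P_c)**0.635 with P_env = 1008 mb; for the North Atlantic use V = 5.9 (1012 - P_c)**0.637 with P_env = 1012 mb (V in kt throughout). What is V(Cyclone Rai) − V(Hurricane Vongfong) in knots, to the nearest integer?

-46 kt

Cyclone Rai: ΔP = 30; V ≈ 6 × 30^0.635 ≈ 52.01 kt.
Hurricane Vongfong: ΔP = 82; V ≈ 5.9 × 82^0.637 ≈ 97.71 kt.
Difference ≈ 52.01 − 97.71 = -45.70 → -46 kt.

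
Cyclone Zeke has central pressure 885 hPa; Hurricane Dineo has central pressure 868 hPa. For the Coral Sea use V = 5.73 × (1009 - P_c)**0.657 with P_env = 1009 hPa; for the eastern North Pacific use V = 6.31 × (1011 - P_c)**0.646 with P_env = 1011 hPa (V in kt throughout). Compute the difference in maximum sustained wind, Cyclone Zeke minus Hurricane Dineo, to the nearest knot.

-20 kt

Cyclone Zeke: ΔP = 124; V ≈ 5.73 × 124^0.657 ≈ 136.00 kt.
Hurricane Dineo: ΔP = 143; V ≈ 6.31 × 143^0.646 ≈ 155.73 kt.
Difference ≈ 136.00 − 155.73 = -19.73 → -20 kt.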